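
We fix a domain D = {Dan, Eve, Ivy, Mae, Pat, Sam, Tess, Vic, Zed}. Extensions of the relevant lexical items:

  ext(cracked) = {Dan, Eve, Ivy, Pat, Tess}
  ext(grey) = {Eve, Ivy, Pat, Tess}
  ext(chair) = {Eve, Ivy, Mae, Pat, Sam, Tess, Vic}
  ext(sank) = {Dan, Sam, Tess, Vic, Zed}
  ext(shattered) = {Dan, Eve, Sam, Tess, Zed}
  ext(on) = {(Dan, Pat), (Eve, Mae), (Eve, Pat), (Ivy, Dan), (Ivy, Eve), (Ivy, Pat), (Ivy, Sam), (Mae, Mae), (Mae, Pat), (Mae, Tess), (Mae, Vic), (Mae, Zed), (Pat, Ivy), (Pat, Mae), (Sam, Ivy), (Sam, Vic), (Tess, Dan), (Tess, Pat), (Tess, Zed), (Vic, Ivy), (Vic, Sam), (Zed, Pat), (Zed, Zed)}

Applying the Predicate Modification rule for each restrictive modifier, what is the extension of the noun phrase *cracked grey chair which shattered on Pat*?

⟦which shattered⟧ = ⟦shattered⟧ = {Dan, Eve, Sam, Tess, Zed}
⟦on Pat⟧ = {x : ⟨x, Pat⟩ ∈ ⟦on⟧} = {Dan, Eve, Ivy, Mae, Tess, Zed}
⟦chair⟧ = {Eve, Ivy, Mae, Pat, Sam, Tess, Vic}
… ∩ ⟦which shattered⟧ = {Eve, Ivy, Mae, Pat, Sam, Tess, Vic} ∩ {Dan, Eve, Sam, Tess, Zed} = {Eve, Sam, Tess}
… ∩ ⟦on Pat⟧ = {Eve, Sam, Tess} ∩ {Dan, Eve, Ivy, Mae, Tess, Zed} = {Eve, Tess}
… ∩ ⟦cracked⟧ = {Eve, Tess} ∩ {Dan, Eve, Ivy, Pat, Tess} = {Eve, Tess}
… ∩ ⟦grey⟧ = {Eve, Tess} ∩ {Eve, Ivy, Pat, Tess} = {Eve, Tess}
So ⟦cracked grey chair which shattered on Pat⟧ = {Eve, Tess}.

{Eve, Tess}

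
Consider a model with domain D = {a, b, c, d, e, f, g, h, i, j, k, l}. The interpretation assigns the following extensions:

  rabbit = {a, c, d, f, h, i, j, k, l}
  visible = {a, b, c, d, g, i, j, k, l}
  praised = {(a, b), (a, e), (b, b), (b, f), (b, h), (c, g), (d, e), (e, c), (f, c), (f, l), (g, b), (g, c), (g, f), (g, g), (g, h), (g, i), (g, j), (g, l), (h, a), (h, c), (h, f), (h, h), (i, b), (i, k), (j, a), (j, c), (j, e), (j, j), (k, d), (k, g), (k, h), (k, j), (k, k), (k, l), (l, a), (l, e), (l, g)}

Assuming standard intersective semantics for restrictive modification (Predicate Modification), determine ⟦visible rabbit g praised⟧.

⟦g praised⟧ = {x : ⟨g, x⟩ ∈ ⟦praised⟧} = {b, c, f, g, h, i, j, l}
⟦rabbit⟧ = {a, c, d, f, h, i, j, k, l}
… ∩ ⟦g praised⟧ = {a, c, d, f, h, i, j, k, l} ∩ {b, c, f, g, h, i, j, l} = {c, f, h, i, j, l}
… ∩ ⟦visible⟧ = {c, f, h, i, j, l} ∩ {a, b, c, d, g, i, j, k, l} = {c, i, j, l}
So ⟦visible rabbit g praised⟧ = {c, i, j, l}.

{c, i, j, l}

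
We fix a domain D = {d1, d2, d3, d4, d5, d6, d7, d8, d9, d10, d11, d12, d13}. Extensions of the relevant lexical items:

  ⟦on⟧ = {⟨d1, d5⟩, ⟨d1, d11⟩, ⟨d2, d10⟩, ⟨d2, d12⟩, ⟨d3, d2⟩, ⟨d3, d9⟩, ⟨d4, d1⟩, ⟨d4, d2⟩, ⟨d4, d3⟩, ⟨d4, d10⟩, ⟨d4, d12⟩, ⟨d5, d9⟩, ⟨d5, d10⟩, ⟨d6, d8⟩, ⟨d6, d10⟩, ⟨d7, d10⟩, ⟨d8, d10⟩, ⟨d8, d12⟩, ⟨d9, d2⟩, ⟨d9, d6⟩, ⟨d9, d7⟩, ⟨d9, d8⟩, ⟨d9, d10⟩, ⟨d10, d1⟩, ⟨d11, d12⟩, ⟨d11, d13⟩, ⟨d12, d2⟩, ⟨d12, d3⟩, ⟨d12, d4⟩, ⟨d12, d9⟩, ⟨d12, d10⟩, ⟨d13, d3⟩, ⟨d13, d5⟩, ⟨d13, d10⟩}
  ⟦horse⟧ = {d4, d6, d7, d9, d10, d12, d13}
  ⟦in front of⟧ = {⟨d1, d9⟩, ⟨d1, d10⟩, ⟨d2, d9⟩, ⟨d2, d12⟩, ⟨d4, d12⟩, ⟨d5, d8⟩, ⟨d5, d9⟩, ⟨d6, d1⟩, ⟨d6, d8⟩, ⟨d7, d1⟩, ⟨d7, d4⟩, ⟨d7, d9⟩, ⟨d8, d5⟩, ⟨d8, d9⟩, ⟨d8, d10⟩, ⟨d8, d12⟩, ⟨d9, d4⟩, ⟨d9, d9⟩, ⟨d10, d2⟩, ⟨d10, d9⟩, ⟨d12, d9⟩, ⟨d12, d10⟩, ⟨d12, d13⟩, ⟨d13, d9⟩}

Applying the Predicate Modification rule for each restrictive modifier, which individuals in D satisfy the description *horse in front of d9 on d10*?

⟦in front of d9⟧ = {x : ⟨x, d9⟩ ∈ ⟦in front of⟧} = {d1, d2, d5, d7, d8, d9, d10, d12, d13}
⟦on d10⟧ = {x : ⟨x, d10⟩ ∈ ⟦on⟧} = {d2, d4, d5, d6, d7, d8, d9, d12, d13}
⟦horse⟧ = {d4, d6, d7, d9, d10, d12, d13}
… ∩ ⟦in front of d9⟧ = {d4, d6, d7, d9, d10, d12, d13} ∩ {d1, d2, d5, d7, d8, d9, d10, d12, d13} = {d7, d9, d10, d12, d13}
… ∩ ⟦on d10⟧ = {d7, d9, d10, d12, d13} ∩ {d2, d4, d5, d6, d7, d8, d9, d12, d13} = {d7, d9, d12, d13}
So ⟦horse in front of d9 on d10⟧ = {d7, d9, d12, d13}.

{d7, d9, d12, d13}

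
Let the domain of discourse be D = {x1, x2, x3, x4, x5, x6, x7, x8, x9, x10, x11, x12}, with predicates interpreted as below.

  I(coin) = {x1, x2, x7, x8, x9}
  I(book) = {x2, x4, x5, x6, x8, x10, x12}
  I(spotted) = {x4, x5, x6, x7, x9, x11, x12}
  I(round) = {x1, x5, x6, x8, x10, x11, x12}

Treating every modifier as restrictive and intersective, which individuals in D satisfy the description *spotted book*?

{x4, x5, x6, x12}

⟦book⟧ = {x2, x4, x5, x6, x8, x10, x12}
… ∩ ⟦spotted⟧ = {x2, x4, x5, x6, x8, x10, x12} ∩ {x4, x5, x6, x7, x9, x11, x12} = {x4, x5, x6, x12}
So ⟦spotted book⟧ = {x4, x5, x6, x12}.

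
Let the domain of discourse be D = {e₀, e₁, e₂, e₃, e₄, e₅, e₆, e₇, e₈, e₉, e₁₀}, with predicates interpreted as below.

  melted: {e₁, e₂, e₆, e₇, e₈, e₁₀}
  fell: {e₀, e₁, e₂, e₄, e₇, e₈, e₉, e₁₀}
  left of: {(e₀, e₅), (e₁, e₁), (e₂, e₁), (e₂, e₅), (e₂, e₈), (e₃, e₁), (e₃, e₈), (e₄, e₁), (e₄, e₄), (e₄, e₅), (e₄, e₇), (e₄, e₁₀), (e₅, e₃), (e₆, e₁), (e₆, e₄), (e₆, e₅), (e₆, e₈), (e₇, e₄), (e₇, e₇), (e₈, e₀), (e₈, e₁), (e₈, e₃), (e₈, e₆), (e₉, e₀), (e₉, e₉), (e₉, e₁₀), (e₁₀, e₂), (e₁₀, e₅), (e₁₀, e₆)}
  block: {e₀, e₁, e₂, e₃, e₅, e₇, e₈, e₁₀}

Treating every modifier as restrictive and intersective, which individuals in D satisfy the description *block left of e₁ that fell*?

⟦left of e₁⟧ = {x : ⟨x, e₁⟩ ∈ ⟦left of⟧} = {e₁, e₂, e₃, e₄, e₆, e₈}
⟦that fell⟧ = ⟦fell⟧ = {e₀, e₁, e₂, e₄, e₇, e₈, e₉, e₁₀}
⟦block⟧ = {e₀, e₁, e₂, e₃, e₅, e₇, e₈, e₁₀}
… ∩ ⟦left of e₁⟧ = {e₀, e₁, e₂, e₃, e₅, e₇, e₈, e₁₀} ∩ {e₁, e₂, e₃, e₄, e₆, e₈} = {e₁, e₂, e₃, e₈}
… ∩ ⟦that fell⟧ = {e₁, e₂, e₃, e₈} ∩ {e₀, e₁, e₂, e₄, e₇, e₈, e₉, e₁₀} = {e₁, e₂, e₈}
So ⟦block left of e₁ that fell⟧ = {e₁, e₂, e₈}.

{e₁, e₂, e₈}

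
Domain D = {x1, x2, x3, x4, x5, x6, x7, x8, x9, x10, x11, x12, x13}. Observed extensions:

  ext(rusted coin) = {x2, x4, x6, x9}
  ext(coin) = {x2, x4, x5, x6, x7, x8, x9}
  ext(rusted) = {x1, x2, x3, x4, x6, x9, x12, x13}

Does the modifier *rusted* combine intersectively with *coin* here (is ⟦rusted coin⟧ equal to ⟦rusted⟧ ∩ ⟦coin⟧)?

yes

⟦rusted⟧ ∩ ⟦coin⟧ = {x1, x2, x3, x4, x6, x9, x12, x13} ∩ {x2, x4, x5, x6, x7, x8, x9} = {x2, x4, x6, x9}
Observed ⟦rusted coin⟧ = {x2, x4, x6, x9}.
These coincide, so the modifier is intersective here.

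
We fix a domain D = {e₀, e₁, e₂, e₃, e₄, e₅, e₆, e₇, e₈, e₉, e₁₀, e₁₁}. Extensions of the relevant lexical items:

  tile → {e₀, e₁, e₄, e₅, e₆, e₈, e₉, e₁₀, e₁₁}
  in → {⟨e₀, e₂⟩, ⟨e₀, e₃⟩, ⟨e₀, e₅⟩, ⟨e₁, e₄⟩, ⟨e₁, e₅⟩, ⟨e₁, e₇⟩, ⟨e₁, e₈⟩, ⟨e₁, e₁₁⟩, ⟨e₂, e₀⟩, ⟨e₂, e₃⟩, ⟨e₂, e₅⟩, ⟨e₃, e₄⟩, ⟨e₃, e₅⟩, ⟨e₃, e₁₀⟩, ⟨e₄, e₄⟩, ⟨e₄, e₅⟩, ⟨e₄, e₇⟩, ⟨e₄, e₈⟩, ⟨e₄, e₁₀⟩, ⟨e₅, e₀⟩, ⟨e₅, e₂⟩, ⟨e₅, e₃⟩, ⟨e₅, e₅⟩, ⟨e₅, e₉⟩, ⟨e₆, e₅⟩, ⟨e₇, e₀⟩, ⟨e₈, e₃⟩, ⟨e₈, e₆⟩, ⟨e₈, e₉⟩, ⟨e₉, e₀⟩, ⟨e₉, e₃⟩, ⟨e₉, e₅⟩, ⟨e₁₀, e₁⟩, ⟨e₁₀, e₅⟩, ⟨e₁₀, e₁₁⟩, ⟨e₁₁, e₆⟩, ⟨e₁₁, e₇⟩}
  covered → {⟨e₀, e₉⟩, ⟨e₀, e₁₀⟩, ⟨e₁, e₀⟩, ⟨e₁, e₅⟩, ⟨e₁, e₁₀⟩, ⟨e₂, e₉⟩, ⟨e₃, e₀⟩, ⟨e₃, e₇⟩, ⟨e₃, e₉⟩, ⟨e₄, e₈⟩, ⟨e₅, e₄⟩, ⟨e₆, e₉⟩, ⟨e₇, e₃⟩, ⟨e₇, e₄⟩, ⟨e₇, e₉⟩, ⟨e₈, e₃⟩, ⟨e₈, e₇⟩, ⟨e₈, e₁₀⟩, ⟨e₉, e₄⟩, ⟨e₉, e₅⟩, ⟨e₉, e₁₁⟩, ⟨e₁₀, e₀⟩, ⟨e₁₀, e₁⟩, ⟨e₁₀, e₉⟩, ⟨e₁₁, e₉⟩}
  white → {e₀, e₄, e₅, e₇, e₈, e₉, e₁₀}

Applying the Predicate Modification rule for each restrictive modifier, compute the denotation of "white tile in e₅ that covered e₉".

⟦in e₅⟧ = {x : ⟨x, e₅⟩ ∈ ⟦in⟧} = {e₀, e₁, e₂, e₃, e₄, e₅, e₆, e₉, e₁₀}
⟦that covered e₉⟧ = {x : ⟨x, e₉⟩ ∈ ⟦covered⟧} = {e₀, e₂, e₃, e₆, e₇, e₁₀, e₁₁}
⟦tile⟧ = {e₀, e₁, e₄, e₅, e₆, e₈, e₉, e₁₀, e₁₁}
… ∩ ⟦in e₅⟧ = {e₀, e₁, e₄, e₅, e₆, e₈, e₉, e₁₀, e₁₁} ∩ {e₀, e₁, e₂, e₃, e₄, e₅, e₆, e₉, e₁₀} = {e₀, e₁, e₄, e₅, e₆, e₉, e₁₀}
… ∩ ⟦that covered e₉⟧ = {e₀, e₁, e₄, e₅, e₆, e₉, e₁₀} ∩ {e₀, e₂, e₃, e₆, e₇, e₁₀, e₁₁} = {e₀, e₆, e₁₀}
… ∩ ⟦white⟧ = {e₀, e₆, e₁₀} ∩ {e₀, e₄, e₅, e₇, e₈, e₉, e₁₀} = {e₀, e₁₀}
So ⟦white tile in e₅ that covered e₉⟧ = {e₀, e₁₀}.

{e₀, e₁₀}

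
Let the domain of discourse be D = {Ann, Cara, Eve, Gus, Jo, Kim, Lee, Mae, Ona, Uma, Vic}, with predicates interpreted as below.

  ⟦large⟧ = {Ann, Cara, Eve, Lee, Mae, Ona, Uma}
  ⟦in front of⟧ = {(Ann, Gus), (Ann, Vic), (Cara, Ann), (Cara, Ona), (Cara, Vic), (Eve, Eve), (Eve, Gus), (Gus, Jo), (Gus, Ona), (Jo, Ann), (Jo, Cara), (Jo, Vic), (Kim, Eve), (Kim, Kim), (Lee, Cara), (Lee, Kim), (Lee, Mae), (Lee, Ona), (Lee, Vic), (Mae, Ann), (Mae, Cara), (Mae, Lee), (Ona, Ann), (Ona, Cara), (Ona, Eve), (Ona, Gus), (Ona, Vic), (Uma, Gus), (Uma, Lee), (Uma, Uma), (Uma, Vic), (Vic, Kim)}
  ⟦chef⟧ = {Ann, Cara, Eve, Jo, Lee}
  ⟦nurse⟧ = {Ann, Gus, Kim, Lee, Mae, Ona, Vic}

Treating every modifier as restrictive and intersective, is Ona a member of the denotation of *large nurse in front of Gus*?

yes

⟦in front of Gus⟧ = {x : ⟨x, Gus⟩ ∈ ⟦in front of⟧} = {Ann, Eve, Ona, Uma}
⟦nurse⟧ = {Ann, Gus, Kim, Lee, Mae, Ona, Vic}
… ∩ ⟦in front of Gus⟧ = {Ann, Gus, Kim, Lee, Mae, Ona, Vic} ∩ {Ann, Eve, Ona, Uma} = {Ann, Ona}
… ∩ ⟦large⟧ = {Ann, Ona} ∩ {Ann, Cara, Eve, Lee, Mae, Ona, Uma} = {Ann, Ona}
⟦large nurse in front of Gus⟧ = {Ann, Ona}; Ona ∈ this set.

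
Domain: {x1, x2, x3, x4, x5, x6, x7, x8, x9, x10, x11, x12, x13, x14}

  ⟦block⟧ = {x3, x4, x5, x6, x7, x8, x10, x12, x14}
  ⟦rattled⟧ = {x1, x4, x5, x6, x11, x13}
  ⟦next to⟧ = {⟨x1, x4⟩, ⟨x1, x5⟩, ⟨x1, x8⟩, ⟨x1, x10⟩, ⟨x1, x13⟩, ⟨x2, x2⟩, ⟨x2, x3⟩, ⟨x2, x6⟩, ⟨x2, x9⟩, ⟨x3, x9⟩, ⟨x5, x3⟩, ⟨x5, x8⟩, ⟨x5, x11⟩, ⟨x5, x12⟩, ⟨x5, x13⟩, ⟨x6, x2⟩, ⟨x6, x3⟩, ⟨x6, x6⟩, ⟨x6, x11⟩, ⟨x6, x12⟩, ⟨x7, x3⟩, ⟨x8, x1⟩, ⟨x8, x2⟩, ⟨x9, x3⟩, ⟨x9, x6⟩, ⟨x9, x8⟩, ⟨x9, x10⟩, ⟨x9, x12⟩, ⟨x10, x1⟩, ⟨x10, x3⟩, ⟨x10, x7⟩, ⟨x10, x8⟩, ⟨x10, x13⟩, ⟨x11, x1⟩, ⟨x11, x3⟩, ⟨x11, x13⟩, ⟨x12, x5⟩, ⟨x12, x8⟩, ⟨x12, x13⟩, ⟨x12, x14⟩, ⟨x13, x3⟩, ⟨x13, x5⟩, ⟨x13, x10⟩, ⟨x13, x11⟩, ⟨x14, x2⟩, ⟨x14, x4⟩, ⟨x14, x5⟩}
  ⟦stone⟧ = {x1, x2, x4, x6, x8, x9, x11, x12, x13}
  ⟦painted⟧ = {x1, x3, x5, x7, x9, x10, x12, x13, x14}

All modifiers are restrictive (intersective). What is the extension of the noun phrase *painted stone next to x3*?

{x9, x13}

⟦next to x3⟧ = {x : ⟨x, x3⟩ ∈ ⟦next to⟧} = {x2, x5, x6, x7, x9, x10, x11, x13}
⟦stone⟧ = {x1, x2, x4, x6, x8, x9, x11, x12, x13}
… ∩ ⟦next to x3⟧ = {x1, x2, x4, x6, x8, x9, x11, x12, x13} ∩ {x2, x5, x6, x7, x9, x10, x11, x13} = {x2, x6, x9, x11, x13}
… ∩ ⟦painted⟧ = {x2, x6, x9, x11, x13} ∩ {x1, x3, x5, x7, x9, x10, x12, x13, x14} = {x9, x13}
So ⟦painted stone next to x3⟧ = {x9, x13}.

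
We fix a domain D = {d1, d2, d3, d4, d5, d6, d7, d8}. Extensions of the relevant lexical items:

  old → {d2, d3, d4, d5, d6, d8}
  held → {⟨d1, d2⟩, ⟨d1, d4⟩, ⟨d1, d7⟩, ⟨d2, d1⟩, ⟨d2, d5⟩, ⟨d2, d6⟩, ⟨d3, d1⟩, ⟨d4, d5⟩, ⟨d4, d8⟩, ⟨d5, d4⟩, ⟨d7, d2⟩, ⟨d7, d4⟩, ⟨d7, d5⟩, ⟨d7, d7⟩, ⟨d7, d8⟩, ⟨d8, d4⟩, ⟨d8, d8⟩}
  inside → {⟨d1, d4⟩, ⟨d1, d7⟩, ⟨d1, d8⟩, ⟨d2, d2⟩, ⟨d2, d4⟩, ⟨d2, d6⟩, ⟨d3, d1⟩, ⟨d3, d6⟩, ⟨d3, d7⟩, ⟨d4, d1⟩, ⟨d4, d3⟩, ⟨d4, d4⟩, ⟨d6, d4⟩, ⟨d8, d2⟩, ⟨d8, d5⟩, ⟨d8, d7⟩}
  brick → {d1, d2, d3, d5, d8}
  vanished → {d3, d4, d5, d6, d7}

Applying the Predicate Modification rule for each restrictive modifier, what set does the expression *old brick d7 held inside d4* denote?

⟦d7 held⟧ = {x : ⟨d7, x⟩ ∈ ⟦held⟧} = {d2, d4, d5, d7, d8}
⟦inside d4⟧ = {x : ⟨x, d4⟩ ∈ ⟦inside⟧} = {d1, d2, d4, d6}
⟦brick⟧ = {d1, d2, d3, d5, d8}
… ∩ ⟦d7 held⟧ = {d1, d2, d3, d5, d8} ∩ {d2, d4, d5, d7, d8} = {d2, d5, d8}
… ∩ ⟦inside d4⟧ = {d2, d5, d8} ∩ {d1, d2, d4, d6} = {d2}
… ∩ ⟦old⟧ = {d2} ∩ {d2, d3, d4, d5, d6, d8} = {d2}
So ⟦old brick d7 held inside d4⟧ = {d2}.

{d2}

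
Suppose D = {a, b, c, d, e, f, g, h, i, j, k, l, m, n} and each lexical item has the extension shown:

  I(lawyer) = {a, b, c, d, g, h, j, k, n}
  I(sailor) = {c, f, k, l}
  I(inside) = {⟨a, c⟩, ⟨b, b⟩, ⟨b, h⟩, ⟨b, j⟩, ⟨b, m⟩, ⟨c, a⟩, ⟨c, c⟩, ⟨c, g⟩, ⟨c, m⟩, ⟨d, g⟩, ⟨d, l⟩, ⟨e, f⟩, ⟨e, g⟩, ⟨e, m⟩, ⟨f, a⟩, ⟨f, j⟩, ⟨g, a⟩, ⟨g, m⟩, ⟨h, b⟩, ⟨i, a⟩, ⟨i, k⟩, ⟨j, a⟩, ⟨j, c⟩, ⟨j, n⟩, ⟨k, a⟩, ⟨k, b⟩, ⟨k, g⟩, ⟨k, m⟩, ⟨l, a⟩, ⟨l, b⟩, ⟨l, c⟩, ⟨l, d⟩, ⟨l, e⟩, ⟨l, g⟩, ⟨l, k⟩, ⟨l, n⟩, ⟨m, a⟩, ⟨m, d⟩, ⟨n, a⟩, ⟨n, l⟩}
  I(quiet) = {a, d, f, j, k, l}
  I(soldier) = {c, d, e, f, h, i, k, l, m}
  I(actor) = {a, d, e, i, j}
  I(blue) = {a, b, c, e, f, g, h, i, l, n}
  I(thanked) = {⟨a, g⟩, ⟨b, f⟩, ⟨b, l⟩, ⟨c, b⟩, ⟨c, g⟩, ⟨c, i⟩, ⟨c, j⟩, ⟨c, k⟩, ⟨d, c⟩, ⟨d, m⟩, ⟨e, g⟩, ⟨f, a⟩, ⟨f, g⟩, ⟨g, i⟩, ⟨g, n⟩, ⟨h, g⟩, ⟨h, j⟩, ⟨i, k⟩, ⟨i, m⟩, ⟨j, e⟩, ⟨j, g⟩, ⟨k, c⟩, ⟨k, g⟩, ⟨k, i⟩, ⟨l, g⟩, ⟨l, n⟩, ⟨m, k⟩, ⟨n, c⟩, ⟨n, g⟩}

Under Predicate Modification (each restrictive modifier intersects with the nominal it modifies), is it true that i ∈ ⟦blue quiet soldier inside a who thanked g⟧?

⟦inside a⟧ = {x : ⟨x, a⟩ ∈ ⟦inside⟧} = {c, f, g, i, j, k, l, m, n}
⟦who thanked g⟧ = {x : ⟨x, g⟩ ∈ ⟦thanked⟧} = {a, c, e, f, h, j, k, l, n}
⟦soldier⟧ = {c, d, e, f, h, i, k, l, m}
… ∩ ⟦inside a⟧ = {c, d, e, f, h, i, k, l, m} ∩ {c, f, g, i, j, k, l, m, n} = {c, f, i, k, l, m}
… ∩ ⟦who thanked g⟧ = {c, f, i, k, l, m} ∩ {a, c, e, f, h, j, k, l, n} = {c, f, k, l}
… ∩ ⟦blue⟧ = {c, f, k, l} ∩ {a, b, c, e, f, g, h, i, l, n} = {c, f, l}
… ∩ ⟦quiet⟧ = {c, f, l} ∩ {a, d, f, j, k, l} = {f, l}
⟦blue quiet soldier inside a who thanked g⟧ = {f, l}; i ∉ this set.

no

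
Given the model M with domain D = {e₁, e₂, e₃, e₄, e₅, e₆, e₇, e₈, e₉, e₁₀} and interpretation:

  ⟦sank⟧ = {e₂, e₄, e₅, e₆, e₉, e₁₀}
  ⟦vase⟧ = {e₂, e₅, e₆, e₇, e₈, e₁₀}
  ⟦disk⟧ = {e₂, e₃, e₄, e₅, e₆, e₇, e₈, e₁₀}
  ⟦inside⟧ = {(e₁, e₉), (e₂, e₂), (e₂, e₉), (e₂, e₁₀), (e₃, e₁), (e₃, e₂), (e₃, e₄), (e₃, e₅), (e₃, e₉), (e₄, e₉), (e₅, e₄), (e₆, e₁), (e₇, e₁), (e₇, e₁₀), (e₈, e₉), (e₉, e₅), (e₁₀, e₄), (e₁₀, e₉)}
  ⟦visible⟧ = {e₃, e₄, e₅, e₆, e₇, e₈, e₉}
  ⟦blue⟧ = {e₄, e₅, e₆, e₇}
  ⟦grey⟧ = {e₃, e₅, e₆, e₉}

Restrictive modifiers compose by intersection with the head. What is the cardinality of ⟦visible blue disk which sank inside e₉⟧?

⟦which sank⟧ = ⟦sank⟧ = {e₂, e₄, e₅, e₆, e₉, e₁₀}
⟦inside e₉⟧ = {x : ⟨x, e₉⟩ ∈ ⟦inside⟧} = {e₁, e₂, e₃, e₄, e₈, e₁₀}
⟦disk⟧ = {e₂, e₃, e₄, e₅, e₆, e₇, e₈, e₁₀}
… ∩ ⟦which sank⟧ = {e₂, e₃, e₄, e₅, e₆, e₇, e₈, e₁₀} ∩ {e₂, e₄, e₅, e₆, e₉, e₁₀} = {e₂, e₄, e₅, e₆, e₁₀}
… ∩ ⟦inside e₉⟧ = {e₂, e₄, e₅, e₆, e₁₀} ∩ {e₁, e₂, e₃, e₄, e₈, e₁₀} = {e₂, e₄, e₁₀}
… ∩ ⟦visible⟧ = {e₂, e₄, e₁₀} ∩ {e₃, e₄, e₅, e₆, e₇, e₈, e₉} = {e₄}
… ∩ ⟦blue⟧ = {e₄} ∩ {e₄, e₅, e₆, e₇} = {e₄}
⟦visible blue disk which sank inside e₉⟧ = {e₄}, so the cardinality is 1.

1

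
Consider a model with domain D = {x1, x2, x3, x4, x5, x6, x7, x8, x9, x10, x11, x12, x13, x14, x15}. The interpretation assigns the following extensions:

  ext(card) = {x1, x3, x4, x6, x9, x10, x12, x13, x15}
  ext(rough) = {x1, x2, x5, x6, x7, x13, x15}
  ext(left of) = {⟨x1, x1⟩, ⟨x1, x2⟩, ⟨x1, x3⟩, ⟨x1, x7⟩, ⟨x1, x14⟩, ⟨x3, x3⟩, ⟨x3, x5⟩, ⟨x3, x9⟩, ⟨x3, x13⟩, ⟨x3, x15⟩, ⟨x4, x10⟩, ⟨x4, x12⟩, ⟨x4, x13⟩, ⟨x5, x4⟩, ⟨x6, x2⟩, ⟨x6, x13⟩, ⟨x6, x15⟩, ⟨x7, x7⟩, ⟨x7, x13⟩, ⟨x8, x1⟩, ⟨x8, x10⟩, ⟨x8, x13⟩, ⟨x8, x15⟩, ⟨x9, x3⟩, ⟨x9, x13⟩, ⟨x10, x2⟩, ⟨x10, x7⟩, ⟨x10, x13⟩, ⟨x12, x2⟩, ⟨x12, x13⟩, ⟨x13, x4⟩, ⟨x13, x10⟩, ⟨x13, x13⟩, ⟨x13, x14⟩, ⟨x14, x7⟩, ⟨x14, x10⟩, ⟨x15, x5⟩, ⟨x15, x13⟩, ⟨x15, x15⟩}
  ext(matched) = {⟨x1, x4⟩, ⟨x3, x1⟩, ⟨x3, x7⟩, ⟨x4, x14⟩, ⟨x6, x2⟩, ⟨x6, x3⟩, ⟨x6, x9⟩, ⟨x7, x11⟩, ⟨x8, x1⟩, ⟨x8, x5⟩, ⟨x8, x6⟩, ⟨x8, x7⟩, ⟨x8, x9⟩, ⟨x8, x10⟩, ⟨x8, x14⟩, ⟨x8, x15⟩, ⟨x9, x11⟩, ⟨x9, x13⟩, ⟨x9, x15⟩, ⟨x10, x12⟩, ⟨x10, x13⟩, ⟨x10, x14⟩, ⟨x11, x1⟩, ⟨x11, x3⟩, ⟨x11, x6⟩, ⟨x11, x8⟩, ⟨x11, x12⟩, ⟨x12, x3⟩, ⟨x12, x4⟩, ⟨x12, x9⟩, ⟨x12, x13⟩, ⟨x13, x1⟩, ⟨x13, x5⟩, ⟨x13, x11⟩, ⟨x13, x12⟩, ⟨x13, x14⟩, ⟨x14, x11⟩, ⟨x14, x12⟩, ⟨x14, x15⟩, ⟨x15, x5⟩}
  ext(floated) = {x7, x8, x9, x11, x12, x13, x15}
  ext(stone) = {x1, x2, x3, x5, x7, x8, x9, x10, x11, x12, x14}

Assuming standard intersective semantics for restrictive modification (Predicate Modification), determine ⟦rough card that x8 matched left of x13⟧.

⟦that x8 matched⟧ = {x : ⟨x8, x⟩ ∈ ⟦matched⟧} = {x1, x5, x6, x7, x9, x10, x14, x15}
⟦left of x13⟧ = {x : ⟨x, x13⟩ ∈ ⟦left of⟧} = {x3, x4, x6, x7, x8, x9, x10, x12, x13, x15}
⟦card⟧ = {x1, x3, x4, x6, x9, x10, x12, x13, x15}
… ∩ ⟦that x8 matched⟧ = {x1, x3, x4, x6, x9, x10, x12, x13, x15} ∩ {x1, x5, x6, x7, x9, x10, x14, x15} = {x1, x6, x9, x10, x15}
… ∩ ⟦left of x13⟧ = {x1, x6, x9, x10, x15} ∩ {x3, x4, x6, x7, x8, x9, x10, x12, x13, x15} = {x6, x9, x10, x15}
… ∩ ⟦rough⟧ = {x6, x9, x10, x15} ∩ {x1, x2, x5, x6, x7, x13, x15} = {x6, x15}
So ⟦rough card that x8 matched left of x13⟧ = {x6, x15}.

{x6, x15}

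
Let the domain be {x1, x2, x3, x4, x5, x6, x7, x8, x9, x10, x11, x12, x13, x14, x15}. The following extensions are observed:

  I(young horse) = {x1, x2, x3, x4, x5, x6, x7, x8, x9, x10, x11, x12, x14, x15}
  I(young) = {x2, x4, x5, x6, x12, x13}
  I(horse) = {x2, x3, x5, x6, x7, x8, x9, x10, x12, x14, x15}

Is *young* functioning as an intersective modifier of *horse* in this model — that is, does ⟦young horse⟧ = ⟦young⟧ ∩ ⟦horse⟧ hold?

⟦young⟧ ∩ ⟦horse⟧ = {x2, x4, x5, x6, x12, x13} ∩ {x2, x3, x5, x6, x7, x8, x9, x10, x12, x14, x15} = {x2, x5, x6, x12}
Observed ⟦young horse⟧ = {x1, x2, x3, x4, x5, x6, x7, x8, x9, x10, x11, x12, x14, x15}.
These differ, so the modifier is not intersective in this model.

no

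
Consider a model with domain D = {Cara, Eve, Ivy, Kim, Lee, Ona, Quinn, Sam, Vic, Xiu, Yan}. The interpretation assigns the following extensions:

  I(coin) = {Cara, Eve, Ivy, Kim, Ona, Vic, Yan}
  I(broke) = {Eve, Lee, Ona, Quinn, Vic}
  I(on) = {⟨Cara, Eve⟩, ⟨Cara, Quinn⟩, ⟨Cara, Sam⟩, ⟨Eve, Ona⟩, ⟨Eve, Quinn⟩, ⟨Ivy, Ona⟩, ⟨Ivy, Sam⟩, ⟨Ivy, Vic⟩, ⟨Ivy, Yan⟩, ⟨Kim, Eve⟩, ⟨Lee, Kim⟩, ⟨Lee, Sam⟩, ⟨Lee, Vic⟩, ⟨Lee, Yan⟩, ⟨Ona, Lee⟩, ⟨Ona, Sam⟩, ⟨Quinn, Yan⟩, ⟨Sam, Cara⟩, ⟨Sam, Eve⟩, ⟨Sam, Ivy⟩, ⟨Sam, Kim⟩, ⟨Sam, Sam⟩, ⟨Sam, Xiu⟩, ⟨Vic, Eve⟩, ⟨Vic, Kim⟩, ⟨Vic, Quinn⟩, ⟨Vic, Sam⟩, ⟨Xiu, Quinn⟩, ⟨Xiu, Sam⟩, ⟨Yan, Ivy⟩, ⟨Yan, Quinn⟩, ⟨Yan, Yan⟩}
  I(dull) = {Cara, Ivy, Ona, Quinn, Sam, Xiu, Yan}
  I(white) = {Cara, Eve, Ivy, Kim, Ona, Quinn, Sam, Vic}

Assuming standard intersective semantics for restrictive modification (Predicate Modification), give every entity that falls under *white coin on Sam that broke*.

⟦on Sam⟧ = {x : ⟨x, Sam⟩ ∈ ⟦on⟧} = {Cara, Ivy, Lee, Ona, Sam, Vic, Xiu}
⟦that broke⟧ = ⟦broke⟧ = {Eve, Lee, Ona, Quinn, Vic}
⟦coin⟧ = {Cara, Eve, Ivy, Kim, Ona, Vic, Yan}
… ∩ ⟦on Sam⟧ = {Cara, Eve, Ivy, Kim, Ona, Vic, Yan} ∩ {Cara, Ivy, Lee, Ona, Sam, Vic, Xiu} = {Cara, Ivy, Ona, Vic}
… ∩ ⟦that broke⟧ = {Cara, Ivy, Ona, Vic} ∩ {Eve, Lee, Ona, Quinn, Vic} = {Ona, Vic}
… ∩ ⟦white⟧ = {Ona, Vic} ∩ {Cara, Eve, Ivy, Kim, Ona, Quinn, Sam, Vic} = {Ona, Vic}
So ⟦white coin on Sam that broke⟧ = {Ona, Vic}.

{Ona, Vic}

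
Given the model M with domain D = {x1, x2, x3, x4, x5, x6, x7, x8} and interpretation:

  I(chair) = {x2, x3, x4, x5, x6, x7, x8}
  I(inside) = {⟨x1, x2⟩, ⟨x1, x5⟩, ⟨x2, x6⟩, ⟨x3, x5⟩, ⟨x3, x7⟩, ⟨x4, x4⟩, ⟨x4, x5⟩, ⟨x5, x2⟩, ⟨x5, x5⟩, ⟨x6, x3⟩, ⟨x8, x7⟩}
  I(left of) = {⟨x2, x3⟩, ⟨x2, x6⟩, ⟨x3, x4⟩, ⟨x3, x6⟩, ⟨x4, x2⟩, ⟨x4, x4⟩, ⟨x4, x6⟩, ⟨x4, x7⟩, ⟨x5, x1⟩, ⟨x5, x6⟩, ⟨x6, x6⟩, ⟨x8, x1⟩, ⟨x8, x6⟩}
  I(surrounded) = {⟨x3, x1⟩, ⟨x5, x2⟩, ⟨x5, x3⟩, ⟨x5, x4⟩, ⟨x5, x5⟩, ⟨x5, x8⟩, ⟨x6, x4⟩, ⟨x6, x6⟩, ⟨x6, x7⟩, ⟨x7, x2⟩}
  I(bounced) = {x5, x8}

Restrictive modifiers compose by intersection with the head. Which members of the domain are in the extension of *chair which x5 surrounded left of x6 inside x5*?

{x3, x4, x5}

⟦which x5 surrounded⟧ = {x : ⟨x5, x⟩ ∈ ⟦surrounded⟧} = {x2, x3, x4, x5, x8}
⟦left of x6⟧ = {x : ⟨x, x6⟩ ∈ ⟦left of⟧} = {x2, x3, x4, x5, x6, x8}
⟦inside x5⟧ = {x : ⟨x, x5⟩ ∈ ⟦inside⟧} = {x1, x3, x4, x5}
⟦chair⟧ = {x2, x3, x4, x5, x6, x7, x8}
… ∩ ⟦which x5 surrounded⟧ = {x2, x3, x4, x5, x6, x7, x8} ∩ {x2, x3, x4, x5, x8} = {x2, x3, x4, x5, x8}
… ∩ ⟦left of x6⟧ = {x2, x3, x4, x5, x8} ∩ {x2, x3, x4, x5, x6, x8} = {x2, x3, x4, x5, x8}
… ∩ ⟦inside x5⟧ = {x2, x3, x4, x5, x8} ∩ {x1, x3, x4, x5} = {x3, x4, x5}
So ⟦chair which x5 surrounded left of x6 inside x5⟧ = {x3, x4, x5}.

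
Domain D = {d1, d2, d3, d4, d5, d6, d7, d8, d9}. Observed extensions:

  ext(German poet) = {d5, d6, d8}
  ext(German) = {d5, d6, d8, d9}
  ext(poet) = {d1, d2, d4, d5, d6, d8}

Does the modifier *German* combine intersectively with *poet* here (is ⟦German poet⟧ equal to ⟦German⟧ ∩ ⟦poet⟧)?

⟦German⟧ ∩ ⟦poet⟧ = {d5, d6, d8, d9} ∩ {d1, d2, d4, d5, d6, d8} = {d5, d6, d8}
Observed ⟦German poet⟧ = {d5, d6, d8}.
These coincide, so the modifier is intersective here.

yes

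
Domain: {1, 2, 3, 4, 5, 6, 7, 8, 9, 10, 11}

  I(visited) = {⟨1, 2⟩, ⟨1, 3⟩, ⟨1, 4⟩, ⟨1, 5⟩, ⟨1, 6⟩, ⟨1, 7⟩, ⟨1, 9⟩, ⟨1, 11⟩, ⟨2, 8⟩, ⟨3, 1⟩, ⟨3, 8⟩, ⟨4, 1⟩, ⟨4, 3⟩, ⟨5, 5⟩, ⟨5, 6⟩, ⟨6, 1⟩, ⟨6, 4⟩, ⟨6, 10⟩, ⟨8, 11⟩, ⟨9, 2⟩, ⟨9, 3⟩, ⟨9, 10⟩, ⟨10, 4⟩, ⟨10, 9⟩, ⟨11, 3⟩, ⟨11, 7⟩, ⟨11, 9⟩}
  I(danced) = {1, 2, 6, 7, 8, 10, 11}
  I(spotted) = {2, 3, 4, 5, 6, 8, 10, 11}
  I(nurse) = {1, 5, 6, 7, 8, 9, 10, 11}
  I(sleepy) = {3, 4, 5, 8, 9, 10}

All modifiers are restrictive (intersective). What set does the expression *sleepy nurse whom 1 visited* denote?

{5, 9}

⟦whom 1 visited⟧ = {x : ⟨1, x⟩ ∈ ⟦visited⟧} = {2, 3, 4, 5, 6, 7, 9, 11}
⟦nurse⟧ = {1, 5, 6, 7, 8, 9, 10, 11}
… ∩ ⟦whom 1 visited⟧ = {1, 5, 6, 7, 8, 9, 10, 11} ∩ {2, 3, 4, 5, 6, 7, 9, 11} = {5, 6, 7, 9, 11}
… ∩ ⟦sleepy⟧ = {5, 6, 7, 9, 11} ∩ {3, 4, 5, 8, 9, 10} = {5, 9}
So ⟦sleepy nurse whom 1 visited⟧ = {5, 9}.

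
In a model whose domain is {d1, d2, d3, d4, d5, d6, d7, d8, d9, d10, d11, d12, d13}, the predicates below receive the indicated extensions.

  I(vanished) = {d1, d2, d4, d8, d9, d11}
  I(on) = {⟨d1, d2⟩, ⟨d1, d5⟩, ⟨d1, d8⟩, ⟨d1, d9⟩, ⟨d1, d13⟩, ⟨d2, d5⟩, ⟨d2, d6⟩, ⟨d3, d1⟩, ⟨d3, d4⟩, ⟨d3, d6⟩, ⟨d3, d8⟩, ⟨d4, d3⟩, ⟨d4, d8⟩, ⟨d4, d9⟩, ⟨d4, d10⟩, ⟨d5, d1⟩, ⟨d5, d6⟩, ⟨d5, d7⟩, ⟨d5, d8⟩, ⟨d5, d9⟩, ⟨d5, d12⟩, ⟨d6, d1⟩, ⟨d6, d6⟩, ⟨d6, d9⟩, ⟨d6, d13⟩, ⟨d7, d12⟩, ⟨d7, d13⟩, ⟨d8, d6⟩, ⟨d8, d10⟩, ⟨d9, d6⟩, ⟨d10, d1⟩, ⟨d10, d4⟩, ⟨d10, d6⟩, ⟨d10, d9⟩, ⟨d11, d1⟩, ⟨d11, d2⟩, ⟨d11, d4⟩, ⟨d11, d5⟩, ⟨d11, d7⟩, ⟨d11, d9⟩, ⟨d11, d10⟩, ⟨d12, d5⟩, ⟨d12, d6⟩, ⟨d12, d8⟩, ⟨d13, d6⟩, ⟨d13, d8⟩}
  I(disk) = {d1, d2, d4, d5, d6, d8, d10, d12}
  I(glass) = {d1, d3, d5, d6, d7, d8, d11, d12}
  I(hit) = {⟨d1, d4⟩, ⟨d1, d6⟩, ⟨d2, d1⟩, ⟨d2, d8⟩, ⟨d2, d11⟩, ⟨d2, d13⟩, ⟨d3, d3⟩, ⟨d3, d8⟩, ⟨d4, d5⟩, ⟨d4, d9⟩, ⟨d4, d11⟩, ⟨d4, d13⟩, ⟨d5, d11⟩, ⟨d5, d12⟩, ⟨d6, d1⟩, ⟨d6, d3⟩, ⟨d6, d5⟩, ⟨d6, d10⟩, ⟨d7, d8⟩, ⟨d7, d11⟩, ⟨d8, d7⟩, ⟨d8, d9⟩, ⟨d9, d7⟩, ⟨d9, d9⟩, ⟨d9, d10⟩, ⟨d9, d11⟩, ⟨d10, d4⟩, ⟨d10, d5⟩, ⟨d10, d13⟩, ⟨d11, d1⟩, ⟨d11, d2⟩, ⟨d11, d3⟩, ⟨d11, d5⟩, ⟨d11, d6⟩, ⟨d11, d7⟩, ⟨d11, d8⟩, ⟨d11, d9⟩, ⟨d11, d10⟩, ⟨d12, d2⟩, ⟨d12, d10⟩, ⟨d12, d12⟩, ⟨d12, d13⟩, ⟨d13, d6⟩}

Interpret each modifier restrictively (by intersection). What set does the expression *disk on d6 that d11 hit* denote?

{d2, d5, d6, d8, d10}

⟦on d6⟧ = {x : ⟨x, d6⟩ ∈ ⟦on⟧} = {d2, d3, d5, d6, d8, d9, d10, d12, d13}
⟦that d11 hit⟧ = {x : ⟨d11, x⟩ ∈ ⟦hit⟧} = {d1, d2, d3, d5, d6, d7, d8, d9, d10}
⟦disk⟧ = {d1, d2, d4, d5, d6, d8, d10, d12}
… ∩ ⟦on d6⟧ = {d1, d2, d4, d5, d6, d8, d10, d12} ∩ {d2, d3, d5, d6, d8, d9, d10, d12, d13} = {d2, d5, d6, d8, d10, d12}
… ∩ ⟦that d11 hit⟧ = {d2, d5, d6, d8, d10, d12} ∩ {d1, d2, d3, d5, d6, d7, d8, d9, d10} = {d2, d5, d6, d8, d10}
So ⟦disk on d6 that d11 hit⟧ = {d2, d5, d6, d8, d10}.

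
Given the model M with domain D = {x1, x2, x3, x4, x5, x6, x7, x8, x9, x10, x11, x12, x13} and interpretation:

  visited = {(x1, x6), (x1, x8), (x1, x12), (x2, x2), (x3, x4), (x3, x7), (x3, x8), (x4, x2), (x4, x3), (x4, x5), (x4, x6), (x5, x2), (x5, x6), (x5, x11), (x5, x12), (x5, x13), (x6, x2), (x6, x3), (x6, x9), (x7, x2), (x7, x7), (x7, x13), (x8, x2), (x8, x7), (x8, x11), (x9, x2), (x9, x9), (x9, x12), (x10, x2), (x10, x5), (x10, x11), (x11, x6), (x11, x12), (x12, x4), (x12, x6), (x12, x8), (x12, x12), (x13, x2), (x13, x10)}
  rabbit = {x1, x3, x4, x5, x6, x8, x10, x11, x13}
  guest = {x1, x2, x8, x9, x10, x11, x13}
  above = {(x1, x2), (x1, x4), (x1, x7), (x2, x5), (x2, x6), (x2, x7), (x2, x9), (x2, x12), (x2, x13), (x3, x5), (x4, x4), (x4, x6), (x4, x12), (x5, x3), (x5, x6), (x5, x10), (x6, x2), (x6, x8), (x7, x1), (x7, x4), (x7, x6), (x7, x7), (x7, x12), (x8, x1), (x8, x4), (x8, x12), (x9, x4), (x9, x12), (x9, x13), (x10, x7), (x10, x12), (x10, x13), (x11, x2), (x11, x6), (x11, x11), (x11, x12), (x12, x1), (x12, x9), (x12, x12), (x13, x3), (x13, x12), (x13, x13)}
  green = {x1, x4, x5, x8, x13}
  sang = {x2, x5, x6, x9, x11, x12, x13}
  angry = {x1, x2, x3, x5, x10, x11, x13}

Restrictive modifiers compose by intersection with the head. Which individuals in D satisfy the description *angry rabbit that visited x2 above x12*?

{x10, x13}

⟦that visited x2⟧ = {x : ⟨x, x2⟩ ∈ ⟦visited⟧} = {x2, x4, x5, x6, x7, x8, x9, x10, x13}
⟦above x12⟧ = {x : ⟨x, x12⟩ ∈ ⟦above⟧} = {x2, x4, x7, x8, x9, x10, x11, x12, x13}
⟦rabbit⟧ = {x1, x3, x4, x5, x6, x8, x10, x11, x13}
… ∩ ⟦that visited x2⟧ = {x1, x3, x4, x5, x6, x8, x10, x11, x13} ∩ {x2, x4, x5, x6, x7, x8, x9, x10, x13} = {x4, x5, x6, x8, x10, x13}
… ∩ ⟦above x12⟧ = {x4, x5, x6, x8, x10, x13} ∩ {x2, x4, x7, x8, x9, x10, x11, x12, x13} = {x4, x8, x10, x13}
… ∩ ⟦angry⟧ = {x4, x8, x10, x13} ∩ {x1, x2, x3, x5, x10, x11, x13} = {x10, x13}
So ⟦angry rabbit that visited x2 above x12⟧ = {x10, x13}.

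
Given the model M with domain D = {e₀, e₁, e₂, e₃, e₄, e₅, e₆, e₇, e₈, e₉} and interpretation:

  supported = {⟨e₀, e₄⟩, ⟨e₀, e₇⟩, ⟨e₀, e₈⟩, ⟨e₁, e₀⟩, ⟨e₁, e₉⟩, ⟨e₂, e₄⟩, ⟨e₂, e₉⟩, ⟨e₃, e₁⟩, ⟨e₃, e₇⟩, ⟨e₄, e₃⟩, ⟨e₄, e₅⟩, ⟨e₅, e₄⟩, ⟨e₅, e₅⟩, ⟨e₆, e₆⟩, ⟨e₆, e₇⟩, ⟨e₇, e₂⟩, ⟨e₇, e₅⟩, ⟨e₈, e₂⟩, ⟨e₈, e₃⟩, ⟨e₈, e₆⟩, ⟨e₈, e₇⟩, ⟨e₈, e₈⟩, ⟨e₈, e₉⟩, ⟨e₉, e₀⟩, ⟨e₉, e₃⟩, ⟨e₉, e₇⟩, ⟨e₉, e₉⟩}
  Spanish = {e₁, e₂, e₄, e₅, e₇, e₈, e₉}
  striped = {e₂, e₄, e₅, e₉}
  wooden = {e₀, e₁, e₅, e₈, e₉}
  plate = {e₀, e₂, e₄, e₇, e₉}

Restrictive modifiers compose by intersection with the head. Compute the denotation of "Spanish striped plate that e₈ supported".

⟦that e₈ supported⟧ = {x : ⟨e₈, x⟩ ∈ ⟦supported⟧} = {e₂, e₃, e₆, e₇, e₈, e₉}
⟦plate⟧ = {e₀, e₂, e₄, e₇, e₉}
… ∩ ⟦that e₈ supported⟧ = {e₀, e₂, e₄, e₇, e₉} ∩ {e₂, e₃, e₆, e₇, e₈, e₉} = {e₂, e₇, e₉}
… ∩ ⟦Spanish⟧ = {e₂, e₇, e₉} ∩ {e₁, e₂, e₄, e₅, e₇, e₈, e₉} = {e₂, e₇, e₉}
… ∩ ⟦striped⟧ = {e₂, e₇, e₉} ∩ {e₂, e₄, e₅, e₉} = {e₂, e₉}
So ⟦Spanish striped plate that e₈ supported⟧ = {e₂, e₉}.

{e₂, e₉}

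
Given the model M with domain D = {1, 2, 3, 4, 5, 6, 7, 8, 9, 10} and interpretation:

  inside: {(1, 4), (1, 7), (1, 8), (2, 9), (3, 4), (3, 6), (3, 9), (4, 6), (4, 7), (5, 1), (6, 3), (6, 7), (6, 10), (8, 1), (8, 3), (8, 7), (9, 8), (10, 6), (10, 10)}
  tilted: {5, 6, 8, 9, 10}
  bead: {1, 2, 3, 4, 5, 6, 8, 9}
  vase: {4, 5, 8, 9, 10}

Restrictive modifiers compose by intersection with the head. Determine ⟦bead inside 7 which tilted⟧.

{6, 8}

⟦inside 7⟧ = {x : ⟨x, 7⟩ ∈ ⟦inside⟧} = {1, 4, 6, 8}
⟦which tilted⟧ = ⟦tilted⟧ = {5, 6, 8, 9, 10}
⟦bead⟧ = {1, 2, 3, 4, 5, 6, 8, 9}
… ∩ ⟦inside 7⟧ = {1, 2, 3, 4, 5, 6, 8, 9} ∩ {1, 4, 6, 8} = {1, 4, 6, 8}
… ∩ ⟦which tilted⟧ = {1, 4, 6, 8} ∩ {5, 6, 8, 9, 10} = {6, 8}
So ⟦bead inside 7 which tilted⟧ = {6, 8}.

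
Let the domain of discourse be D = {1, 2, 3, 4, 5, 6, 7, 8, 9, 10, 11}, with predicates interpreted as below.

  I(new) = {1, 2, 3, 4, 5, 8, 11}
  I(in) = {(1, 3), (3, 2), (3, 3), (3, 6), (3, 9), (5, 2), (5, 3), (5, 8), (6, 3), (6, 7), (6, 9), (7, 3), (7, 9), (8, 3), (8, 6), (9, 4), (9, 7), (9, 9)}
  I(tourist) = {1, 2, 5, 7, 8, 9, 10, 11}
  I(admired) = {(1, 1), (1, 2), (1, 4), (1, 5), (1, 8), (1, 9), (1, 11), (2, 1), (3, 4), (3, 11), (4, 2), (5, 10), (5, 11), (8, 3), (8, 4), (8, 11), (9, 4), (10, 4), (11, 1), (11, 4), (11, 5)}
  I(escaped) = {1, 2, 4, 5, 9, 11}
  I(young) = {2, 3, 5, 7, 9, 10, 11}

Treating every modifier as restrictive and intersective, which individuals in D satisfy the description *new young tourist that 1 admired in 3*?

{5}

⟦that 1 admired⟧ = {x : ⟨1, x⟩ ∈ ⟦admired⟧} = {1, 2, 4, 5, 8, 9, 11}
⟦in 3⟧ = {x : ⟨x, 3⟩ ∈ ⟦in⟧} = {1, 3, 5, 6, 7, 8}
⟦tourist⟧ = {1, 2, 5, 7, 8, 9, 10, 11}
… ∩ ⟦that 1 admired⟧ = {1, 2, 5, 7, 8, 9, 10, 11} ∩ {1, 2, 4, 5, 8, 9, 11} = {1, 2, 5, 8, 9, 11}
… ∩ ⟦in 3⟧ = {1, 2, 5, 8, 9, 11} ∩ {1, 3, 5, 6, 7, 8} = {1, 5, 8}
… ∩ ⟦new⟧ = {1, 5, 8} ∩ {1, 2, 3, 4, 5, 8, 11} = {1, 5, 8}
… ∩ ⟦young⟧ = {1, 5, 8} ∩ {2, 3, 5, 7, 9, 10, 11} = {5}
So ⟦new young tourist that 1 admired in 3⟧ = {5}.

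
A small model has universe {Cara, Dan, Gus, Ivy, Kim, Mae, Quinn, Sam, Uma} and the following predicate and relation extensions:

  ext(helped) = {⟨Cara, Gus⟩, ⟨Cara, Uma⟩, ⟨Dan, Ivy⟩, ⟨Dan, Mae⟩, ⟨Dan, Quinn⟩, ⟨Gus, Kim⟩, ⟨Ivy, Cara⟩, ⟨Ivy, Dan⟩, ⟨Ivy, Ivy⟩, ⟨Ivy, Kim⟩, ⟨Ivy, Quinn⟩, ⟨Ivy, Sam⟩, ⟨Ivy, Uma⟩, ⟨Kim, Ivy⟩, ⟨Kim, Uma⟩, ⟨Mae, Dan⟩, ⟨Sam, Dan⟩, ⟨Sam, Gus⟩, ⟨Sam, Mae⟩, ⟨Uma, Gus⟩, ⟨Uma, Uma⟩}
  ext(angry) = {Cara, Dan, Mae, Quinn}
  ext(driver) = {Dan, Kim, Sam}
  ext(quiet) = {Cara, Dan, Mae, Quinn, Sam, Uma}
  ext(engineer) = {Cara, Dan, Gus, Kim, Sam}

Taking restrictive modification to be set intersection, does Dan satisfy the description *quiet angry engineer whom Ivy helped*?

yes

⟦whom Ivy helped⟧ = {x : ⟨Ivy, x⟩ ∈ ⟦helped⟧} = {Cara, Dan, Ivy, Kim, Quinn, Sam, Uma}
⟦engineer⟧ = {Cara, Dan, Gus, Kim, Sam}
… ∩ ⟦whom Ivy helped⟧ = {Cara, Dan, Gus, Kim, Sam} ∩ {Cara, Dan, Ivy, Kim, Quinn, Sam, Uma} = {Cara, Dan, Kim, Sam}
… ∩ ⟦quiet⟧ = {Cara, Dan, Kim, Sam} ∩ {Cara, Dan, Mae, Quinn, Sam, Uma} = {Cara, Dan, Sam}
… ∩ ⟦angry⟧ = {Cara, Dan, Sam} ∩ {Cara, Dan, Mae, Quinn} = {Cara, Dan}
⟦quiet angry engineer whom Ivy helped⟧ = {Cara, Dan}; Dan ∈ this set.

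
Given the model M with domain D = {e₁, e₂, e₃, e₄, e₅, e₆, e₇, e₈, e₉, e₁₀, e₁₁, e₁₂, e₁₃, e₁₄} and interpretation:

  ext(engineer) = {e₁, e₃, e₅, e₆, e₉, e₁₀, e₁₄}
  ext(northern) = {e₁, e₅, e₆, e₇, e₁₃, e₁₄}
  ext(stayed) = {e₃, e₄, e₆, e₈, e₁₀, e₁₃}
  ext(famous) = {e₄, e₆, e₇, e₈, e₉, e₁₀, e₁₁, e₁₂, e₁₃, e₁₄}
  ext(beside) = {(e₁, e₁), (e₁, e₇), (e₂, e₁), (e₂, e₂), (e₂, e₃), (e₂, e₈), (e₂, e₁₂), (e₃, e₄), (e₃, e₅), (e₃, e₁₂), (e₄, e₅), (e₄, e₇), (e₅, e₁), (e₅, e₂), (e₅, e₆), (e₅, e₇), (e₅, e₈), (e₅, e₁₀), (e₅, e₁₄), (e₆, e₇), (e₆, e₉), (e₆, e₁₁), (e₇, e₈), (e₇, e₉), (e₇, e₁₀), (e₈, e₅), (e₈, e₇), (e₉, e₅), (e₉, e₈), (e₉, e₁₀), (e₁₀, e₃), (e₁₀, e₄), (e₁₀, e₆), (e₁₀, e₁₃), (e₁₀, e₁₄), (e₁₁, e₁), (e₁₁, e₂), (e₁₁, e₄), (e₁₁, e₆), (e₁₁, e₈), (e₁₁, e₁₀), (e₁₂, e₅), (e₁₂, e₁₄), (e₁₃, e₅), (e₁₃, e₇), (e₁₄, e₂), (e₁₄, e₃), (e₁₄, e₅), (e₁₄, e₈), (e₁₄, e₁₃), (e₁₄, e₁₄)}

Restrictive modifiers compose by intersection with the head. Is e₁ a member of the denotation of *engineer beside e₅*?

no

⟦beside e₅⟧ = {x : ⟨x, e₅⟩ ∈ ⟦beside⟧} = {e₃, e₄, e₈, e₉, e₁₂, e₁₃, e₁₄}
⟦engineer⟧ = {e₁, e₃, e₅, e₆, e₉, e₁₀, e₁₄}
… ∩ ⟦beside e₅⟧ = {e₁, e₃, e₅, e₆, e₉, e₁₀, e₁₄} ∩ {e₃, e₄, e₈, e₉, e₁₂, e₁₃, e₁₄} = {e₃, e₉, e₁₄}
⟦engineer beside e₅⟧ = {e₃, e₉, e₁₄}; e₁ ∉ this set.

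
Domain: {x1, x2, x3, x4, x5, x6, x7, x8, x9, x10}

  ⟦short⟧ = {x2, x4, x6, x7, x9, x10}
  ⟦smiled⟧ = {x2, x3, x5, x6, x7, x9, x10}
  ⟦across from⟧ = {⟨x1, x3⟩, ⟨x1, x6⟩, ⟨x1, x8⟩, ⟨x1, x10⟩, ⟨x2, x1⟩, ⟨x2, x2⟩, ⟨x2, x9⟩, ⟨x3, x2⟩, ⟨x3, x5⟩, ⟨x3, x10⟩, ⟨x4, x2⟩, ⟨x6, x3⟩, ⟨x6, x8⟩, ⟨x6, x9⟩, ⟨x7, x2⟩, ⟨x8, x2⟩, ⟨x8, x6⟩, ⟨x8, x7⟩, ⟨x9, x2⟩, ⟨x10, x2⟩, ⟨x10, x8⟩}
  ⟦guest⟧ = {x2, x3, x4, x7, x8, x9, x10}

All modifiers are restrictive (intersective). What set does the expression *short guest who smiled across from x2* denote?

⟦who smiled⟧ = ⟦smiled⟧ = {x2, x3, x5, x6, x7, x9, x10}
⟦across from x2⟧ = {x : ⟨x, x2⟩ ∈ ⟦across from⟧} = {x2, x3, x4, x7, x8, x9, x10}
⟦guest⟧ = {x2, x3, x4, x7, x8, x9, x10}
… ∩ ⟦who smiled⟧ = {x2, x3, x4, x7, x8, x9, x10} ∩ {x2, x3, x5, x6, x7, x9, x10} = {x2, x3, x7, x9, x10}
… ∩ ⟦across from x2⟧ = {x2, x3, x7, x9, x10} ∩ {x2, x3, x4, x7, x8, x9, x10} = {x2, x3, x7, x9, x10}
… ∩ ⟦short⟧ = {x2, x3, x7, x9, x10} ∩ {x2, x4, x6, x7, x9, x10} = {x2, x7, x9, x10}
So ⟦short guest who smiled across from x2⟧ = {x2, x7, x9, x10}.

{x2, x7, x9, x10}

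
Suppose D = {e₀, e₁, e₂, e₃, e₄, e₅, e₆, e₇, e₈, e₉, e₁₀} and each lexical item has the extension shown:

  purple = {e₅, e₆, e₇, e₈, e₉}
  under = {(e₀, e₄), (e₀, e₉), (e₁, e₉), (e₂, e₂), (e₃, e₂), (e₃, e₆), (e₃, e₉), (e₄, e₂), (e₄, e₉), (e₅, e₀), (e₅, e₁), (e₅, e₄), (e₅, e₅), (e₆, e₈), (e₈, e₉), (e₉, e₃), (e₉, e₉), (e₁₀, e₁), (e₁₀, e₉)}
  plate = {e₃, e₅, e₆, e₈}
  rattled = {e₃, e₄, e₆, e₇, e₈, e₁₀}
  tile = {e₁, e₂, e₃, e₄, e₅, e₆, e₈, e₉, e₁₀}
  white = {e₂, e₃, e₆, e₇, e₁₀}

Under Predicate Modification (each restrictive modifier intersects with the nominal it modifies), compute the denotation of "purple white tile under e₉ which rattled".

⟦under e₉⟧ = {x : ⟨x, e₉⟩ ∈ ⟦under⟧} = {e₀, e₁, e₃, e₄, e₈, e₉, e₁₀}
⟦which rattled⟧ = ⟦rattled⟧ = {e₃, e₄, e₆, e₇, e₈, e₁₀}
⟦tile⟧ = {e₁, e₂, e₃, e₄, e₅, e₆, e₈, e₉, e₁₀}
… ∩ ⟦under e₉⟧ = {e₁, e₂, e₃, e₄, e₅, e₆, e₈, e₉, e₁₀} ∩ {e₀, e₁, e₃, e₄, e₈, e₉, e₁₀} = {e₁, e₃, e₄, e₈, e₉, e₁₀}
… ∩ ⟦which rattled⟧ = {e₁, e₃, e₄, e₈, e₉, e₁₀} ∩ {e₃, e₄, e₆, e₇, e₈, e₁₀} = {e₃, e₄, e₈, e₁₀}
… ∩ ⟦purple⟧ = {e₃, e₄, e₈, e₁₀} ∩ {e₅, e₆, e₇, e₈, e₉} = {e₈}
… ∩ ⟦white⟧ = {e₈} ∩ {e₂, e₃, e₆, e₇, e₁₀} = ∅
So ⟦purple white tile under e₉ which rattled⟧ = ∅.

∅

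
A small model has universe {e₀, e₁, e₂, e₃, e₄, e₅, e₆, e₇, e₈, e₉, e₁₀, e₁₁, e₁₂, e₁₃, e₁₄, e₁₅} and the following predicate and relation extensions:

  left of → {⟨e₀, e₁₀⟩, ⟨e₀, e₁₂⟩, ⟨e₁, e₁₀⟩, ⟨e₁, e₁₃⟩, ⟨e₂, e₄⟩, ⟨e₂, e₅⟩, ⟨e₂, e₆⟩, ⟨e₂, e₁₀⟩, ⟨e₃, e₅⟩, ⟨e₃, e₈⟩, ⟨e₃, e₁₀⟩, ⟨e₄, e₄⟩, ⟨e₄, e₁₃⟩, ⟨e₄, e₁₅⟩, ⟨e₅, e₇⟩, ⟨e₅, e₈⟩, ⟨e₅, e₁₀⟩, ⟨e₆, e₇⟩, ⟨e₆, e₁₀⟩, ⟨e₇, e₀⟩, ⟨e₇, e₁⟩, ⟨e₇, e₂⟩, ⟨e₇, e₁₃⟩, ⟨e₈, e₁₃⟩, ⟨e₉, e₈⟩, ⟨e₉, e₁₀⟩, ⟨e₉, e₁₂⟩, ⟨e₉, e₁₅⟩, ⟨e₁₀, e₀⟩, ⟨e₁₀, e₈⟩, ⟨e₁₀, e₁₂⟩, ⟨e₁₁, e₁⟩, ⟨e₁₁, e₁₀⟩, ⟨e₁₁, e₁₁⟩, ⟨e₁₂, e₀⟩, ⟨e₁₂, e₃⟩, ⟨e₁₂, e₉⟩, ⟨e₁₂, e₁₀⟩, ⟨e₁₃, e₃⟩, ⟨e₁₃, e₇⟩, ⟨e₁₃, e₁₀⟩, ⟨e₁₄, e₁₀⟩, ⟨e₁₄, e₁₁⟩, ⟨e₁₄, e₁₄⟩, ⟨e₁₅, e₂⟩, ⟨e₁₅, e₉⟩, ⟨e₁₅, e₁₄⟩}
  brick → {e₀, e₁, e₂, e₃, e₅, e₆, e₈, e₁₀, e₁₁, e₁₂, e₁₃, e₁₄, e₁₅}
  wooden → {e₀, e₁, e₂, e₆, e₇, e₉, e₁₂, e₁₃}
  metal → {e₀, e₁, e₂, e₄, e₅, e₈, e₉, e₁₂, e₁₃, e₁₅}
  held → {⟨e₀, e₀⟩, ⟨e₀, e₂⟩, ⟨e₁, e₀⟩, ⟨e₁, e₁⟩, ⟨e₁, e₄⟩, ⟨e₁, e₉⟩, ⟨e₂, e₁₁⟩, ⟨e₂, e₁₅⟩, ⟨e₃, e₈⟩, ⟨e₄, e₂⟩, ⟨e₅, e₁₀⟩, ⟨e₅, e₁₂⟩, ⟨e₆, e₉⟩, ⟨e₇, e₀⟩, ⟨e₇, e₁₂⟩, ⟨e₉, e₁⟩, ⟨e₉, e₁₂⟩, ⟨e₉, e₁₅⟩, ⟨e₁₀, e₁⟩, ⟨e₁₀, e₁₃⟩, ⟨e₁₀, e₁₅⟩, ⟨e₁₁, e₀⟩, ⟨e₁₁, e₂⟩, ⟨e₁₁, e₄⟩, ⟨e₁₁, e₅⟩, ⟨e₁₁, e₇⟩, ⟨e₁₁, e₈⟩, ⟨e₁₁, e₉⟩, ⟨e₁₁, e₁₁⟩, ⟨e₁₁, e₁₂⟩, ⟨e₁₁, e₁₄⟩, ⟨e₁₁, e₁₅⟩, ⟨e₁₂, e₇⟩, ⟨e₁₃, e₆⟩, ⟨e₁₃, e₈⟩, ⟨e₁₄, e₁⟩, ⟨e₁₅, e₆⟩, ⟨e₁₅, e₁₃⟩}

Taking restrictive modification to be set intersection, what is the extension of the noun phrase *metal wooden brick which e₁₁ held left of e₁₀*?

⟦which e₁₁ held⟧ = {x : ⟨e₁₁, x⟩ ∈ ⟦held⟧} = {e₀, e₂, e₄, e₅, e₇, e₈, e₉, e₁₁, e₁₂, e₁₄, e₁₅}
⟦left of e₁₀⟧ = {x : ⟨x, e₁₀⟩ ∈ ⟦left of⟧} = {e₀, e₁, e₂, e₃, e₅, e₆, e₉, e₁₁, e₁₂, e₁₃, e₁₄}
⟦brick⟧ = {e₀, e₁, e₂, e₃, e₅, e₆, e₈, e₁₀, e₁₁, e₁₂, e₁₃, e₁₄, e₁₅}
… ∩ ⟦which e₁₁ held⟧ = {e₀, e₁, e₂, e₃, e₅, e₆, e₈, e₁₀, e₁₁, e₁₂, e₁₃, e₁₄, e₁₅} ∩ {e₀, e₂, e₄, e₅, e₇, e₈, e₉, e₁₁, e₁₂, e₁₄, e₁₅} = {e₀, e₂, e₅, e₈, e₁₁, e₁₂, e₁₄, e₁₅}
… ∩ ⟦left of e₁₀⟧ = {e₀, e₂, e₅, e₈, e₁₁, e₁₂, e₁₄, e₁₅} ∩ {e₀, e₁, e₂, e₃, e₅, e₆, e₉, e₁₁, e₁₂, e₁₃, e₁₄} = {e₀, e₂, e₅, e₁₁, e₁₂, e₁₄}
… ∩ ⟦metal⟧ = {e₀, e₂, e₅, e₁₁, e₁₂, e₁₄} ∩ {e₀, e₁, e₂, e₄, e₅, e₈, e₉, e₁₂, e₁₃, e₁₅} = {e₀, e₂, e₅, e₁₂}
… ∩ ⟦wooden⟧ = {e₀, e₂, e₅, e₁₂} ∩ {e₀, e₁, e₂, e₆, e₇, e₉, e₁₂, e₁₃} = {e₀, e₂, e₁₂}
So ⟦metal wooden brick which e₁₁ held left of e₁₀⟧ = {e₀, e₂, e₁₂}.

{e₀, e₂, e₁₂}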